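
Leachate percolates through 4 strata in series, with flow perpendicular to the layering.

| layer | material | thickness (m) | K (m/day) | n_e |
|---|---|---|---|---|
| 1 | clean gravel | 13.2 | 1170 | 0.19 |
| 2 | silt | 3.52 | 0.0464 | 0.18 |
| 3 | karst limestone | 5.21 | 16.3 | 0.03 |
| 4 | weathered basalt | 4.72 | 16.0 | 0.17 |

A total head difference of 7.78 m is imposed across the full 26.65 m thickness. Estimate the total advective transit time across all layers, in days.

With flow normal to the layers, continuity requires the same specific discharge q through every layer.
Σ(b_i/K_i) = 13.2/1170 + 3.52/0.0464 + 5.21/16.3 + 4.72/16.0 = 76.49 d.
q = Δh / Σ(b_i/K_i) = 7.78 / 76.49 = 0.1017 m/day.
In each layer the seepage velocity is v_i = q/n_i, so the layer transit time is t_i = b_i·n_i / q:
  layer 1 (clean gravel): t_1 = 13.2 × 0.19 / 0.1017 = 24.66 d
  layer 2 (silt): t_2 = 3.52 × 0.18 / 0.1017 = 6.229 d
  layer 3 (karst limestone): t_3 = 5.21 × 0.03 / 0.1017 = 1.537 d
  layer 4 (weathered basalt): t_4 = 4.72 × 0.17 / 0.1017 = 7.889 d
Total t = Σ t_i = 40.31 days.

40.3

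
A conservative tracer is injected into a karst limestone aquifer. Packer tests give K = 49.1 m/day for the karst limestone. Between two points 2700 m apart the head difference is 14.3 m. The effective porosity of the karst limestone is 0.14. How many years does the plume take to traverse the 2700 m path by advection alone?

Hydraulic gradient i = Δh / L = 14.3 / 2700 = 0.005296.
Darcy flux q = K · i = 49.10 × 0.005296 = 0.2600 m/day.
Seepage velocity v = q / n_e = 0.2600 / 0.14 = 1.857 m/day.
Travel time t = L / v = 2700 / 1.857 = 1454 days = 3.980 years.

3.98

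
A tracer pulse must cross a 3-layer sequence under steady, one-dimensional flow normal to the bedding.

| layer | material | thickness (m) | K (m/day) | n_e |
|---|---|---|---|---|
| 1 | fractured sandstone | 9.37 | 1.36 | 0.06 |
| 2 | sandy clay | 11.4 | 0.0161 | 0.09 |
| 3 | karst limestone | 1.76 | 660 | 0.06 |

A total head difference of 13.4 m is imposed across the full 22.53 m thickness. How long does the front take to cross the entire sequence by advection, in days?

90.4

With flow normal to the layers, continuity requires the same specific discharge q through every layer.
Σ(b_i/K_i) = 9.37/1.36 + 11.4/0.0161 + 1.76/660 = 715.0 d.
q = Δh / Σ(b_i/K_i) = 13.4 / 715.0 = 0.01874 m/day.
In each layer the seepage velocity is v_i = q/n_i, so the layer transit time is t_i = b_i·n_i / q:
  layer 1 (fractured sandstone): t_1 = 9.37 × 0.06 / 0.01874 = 30.00 d
  layer 2 (sandy clay): t_2 = 11.4 × 0.09 / 0.01874 = 54.74 d
  layer 3 (karst limestone): t_3 = 1.76 × 0.06 / 0.01874 = 5.634 d
Total t = Σ t_i = 90.37 days.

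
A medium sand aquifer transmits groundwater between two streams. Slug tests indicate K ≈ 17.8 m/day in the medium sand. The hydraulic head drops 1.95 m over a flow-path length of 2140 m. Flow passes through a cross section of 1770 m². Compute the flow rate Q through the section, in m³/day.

Hydraulic gradient i = Δh / L = 1.95 / 2140 = 0.0009112.
Darcy's law: Q = K · A · i = 17.80 × 1770 × 0.0009112 = 28.71 m³/day.

28.7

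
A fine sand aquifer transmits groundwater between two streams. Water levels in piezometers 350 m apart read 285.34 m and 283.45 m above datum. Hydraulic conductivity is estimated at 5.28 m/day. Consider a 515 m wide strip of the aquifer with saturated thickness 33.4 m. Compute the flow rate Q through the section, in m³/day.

Cross-sectional area A = 515 × 33.4 = 17201 m².
Hydraulic gradient i = (285.34 − 283.45) / 350 = 1.89 / 350 = 0.005400.
Darcy's law: Q = K · A · i = 5.280 × 17201 × 0.005400 = 490.4 m³/day.

490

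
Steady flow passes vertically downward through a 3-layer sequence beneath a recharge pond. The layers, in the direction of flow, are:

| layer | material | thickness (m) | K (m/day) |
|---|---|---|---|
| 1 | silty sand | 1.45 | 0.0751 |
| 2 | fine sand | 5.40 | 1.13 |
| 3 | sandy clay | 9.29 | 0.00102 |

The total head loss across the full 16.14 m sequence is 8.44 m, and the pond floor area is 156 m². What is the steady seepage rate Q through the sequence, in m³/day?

Flow is perpendicular to layering, so the layers act in series and the equivalent K is the thickness-weighted harmonic mean.
Total thickness L = 1.45 + 5.40 + 9.29 = 16.14 m.
Σ(b_i/K_i) = 1.45/0.0751 + 5.40/1.13 + 9.29/0.00102 = 9132 d.
K_eq = L / Σ(b_i/K_i) = 16.14 / 9132 = 0.001767 m/day.
Q = K_eq · A · (Δh/L) = 0.001767 × 156 × (8.44/16.14) = 0.1442 m³/day.

0.144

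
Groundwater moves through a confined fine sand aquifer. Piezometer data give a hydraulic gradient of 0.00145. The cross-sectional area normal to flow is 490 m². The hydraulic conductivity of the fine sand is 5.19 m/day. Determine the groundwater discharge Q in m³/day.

Hydraulic gradient i = 0.00145.
Darcy's law: Q = K · A · i = 5.190 × 490.0 × 0.001450 = 3.687 m³/day.

3.69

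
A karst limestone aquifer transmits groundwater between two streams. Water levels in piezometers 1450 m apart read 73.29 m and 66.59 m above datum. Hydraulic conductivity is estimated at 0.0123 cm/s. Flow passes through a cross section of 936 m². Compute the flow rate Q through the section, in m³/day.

46.0

Convert K: 0.0123 cm/s × 864 = 10.63 m/day.
Hydraulic gradient i = (73.29 − 66.59) / 1450 = 6.7 / 1450 = 0.004621.
Darcy's law: Q = K · A · i = 10.63 × 936.0 × 0.004621 = 45.96 m³/day.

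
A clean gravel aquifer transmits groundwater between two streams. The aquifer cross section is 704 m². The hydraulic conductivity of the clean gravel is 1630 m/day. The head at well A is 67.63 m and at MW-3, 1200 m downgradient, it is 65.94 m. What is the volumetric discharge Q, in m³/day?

1620

Hydraulic gradient i = (67.63 − 65.94) / 1200 = 1.69 / 1200 = 0.001408.
Darcy's law: Q = K · A · i = 1630 × 704.0 × 0.001408 = 1616 m³/day.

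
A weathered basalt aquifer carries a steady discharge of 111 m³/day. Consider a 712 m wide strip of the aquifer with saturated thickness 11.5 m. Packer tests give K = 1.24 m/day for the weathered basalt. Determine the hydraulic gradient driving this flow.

0.0109

Cross-sectional area A = 712 × 11.5 = 8188 m².
From Q = K·A·i, i = Q / (K·A) = 111 / (1.240 × 8188) = 0.01093.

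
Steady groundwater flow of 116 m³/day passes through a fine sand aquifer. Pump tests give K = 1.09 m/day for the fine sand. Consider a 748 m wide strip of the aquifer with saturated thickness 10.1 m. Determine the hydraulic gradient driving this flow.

0.0141

Cross-sectional area A = 748 × 10.1 = 7555 m².
From Q = K·A·i, i = Q / (K·A) = 116 / (1.090 × 7555) = 0.01409.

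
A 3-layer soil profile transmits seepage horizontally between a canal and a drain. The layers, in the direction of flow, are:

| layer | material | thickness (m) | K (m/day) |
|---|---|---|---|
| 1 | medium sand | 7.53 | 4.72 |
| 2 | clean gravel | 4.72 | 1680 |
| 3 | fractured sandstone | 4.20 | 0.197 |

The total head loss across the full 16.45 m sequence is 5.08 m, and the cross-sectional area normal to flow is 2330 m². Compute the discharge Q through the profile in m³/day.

516

Flow is perpendicular to layering, so the layers act in series and the equivalent K is the thickness-weighted harmonic mean.
Total thickness L = 7.53 + 4.72 + 4.20 = 16.45 m.
Σ(b_i/K_i) = 7.53/4.72 + 4.72/1680 + 4.20/0.197 = 22.92 d.
K_eq = L / Σ(b_i/K_i) = 16.45 / 22.92 = 0.7178 m/day.
Q = K_eq · A · (Δh/L) = 0.7178 × 2330 × (5.08/16.45) = 516.5 m³/day.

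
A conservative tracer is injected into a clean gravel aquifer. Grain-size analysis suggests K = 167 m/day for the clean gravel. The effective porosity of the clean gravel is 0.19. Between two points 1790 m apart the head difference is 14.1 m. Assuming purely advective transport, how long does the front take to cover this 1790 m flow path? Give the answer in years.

Hydraulic gradient i = Δh / L = 14.1 / 1790 = 0.007877.
Darcy flux q = K · i = 167.0 × 0.007877 = 1.315 m/day.
Seepage velocity v = q / n_e = 1.315 / 0.19 = 6.924 m/day.
Travel time t = L / v = 1790 / 6.924 = 258.5 days = 0.7078 years.

0.708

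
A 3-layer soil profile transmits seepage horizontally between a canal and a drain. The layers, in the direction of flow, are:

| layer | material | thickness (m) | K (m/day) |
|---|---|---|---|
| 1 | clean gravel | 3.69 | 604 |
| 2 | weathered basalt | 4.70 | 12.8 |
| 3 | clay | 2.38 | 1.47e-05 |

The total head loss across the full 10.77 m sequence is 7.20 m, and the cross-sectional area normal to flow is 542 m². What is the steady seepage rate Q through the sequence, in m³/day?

0.0241

Flow is perpendicular to layering, so the layers act in series and the equivalent K is the thickness-weighted harmonic mean.
Total thickness L = 3.69 + 4.70 + 2.38 = 10.77 m.
Σ(b_i/K_i) = 3.69/604 + 4.70/12.8 + 2.38/1.47e-05 = 1.619e+05 d.
K_eq = L / Σ(b_i/K_i) = 10.77 / 1.619e+05 = 6.652e-05 m/day.
Q = K_eq · A · (Δh/L) = 6.652e-05 × 542 × (7.20/10.77) = 0.02410 m³/day.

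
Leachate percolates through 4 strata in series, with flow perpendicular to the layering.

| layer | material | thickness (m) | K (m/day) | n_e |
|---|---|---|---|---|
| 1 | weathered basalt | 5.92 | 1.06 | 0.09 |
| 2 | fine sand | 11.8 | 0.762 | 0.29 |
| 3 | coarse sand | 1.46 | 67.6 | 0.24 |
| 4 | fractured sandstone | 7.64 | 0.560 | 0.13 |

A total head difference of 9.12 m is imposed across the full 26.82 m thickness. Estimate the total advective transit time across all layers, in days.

20.2

With flow normal to the layers, continuity requires the same specific discharge q through every layer.
Σ(b_i/K_i) = 5.92/1.06 + 11.8/0.762 + 1.46/67.6 + 7.64/0.560 = 34.73 d.
q = Δh / Σ(b_i/K_i) = 9.12 / 34.73 = 0.2626 m/day.
In each layer the seepage velocity is v_i = q/n_i, so the layer transit time is t_i = b_i·n_i / q:
  layer 1 (weathered basalt): t_1 = 5.92 × 0.09 / 0.2626 = 2.029 d
  layer 2 (fine sand): t_2 = 11.8 × 0.29 / 0.2626 = 13.03 d
  layer 3 (coarse sand): t_3 = 1.46 × 0.24 / 0.2626 = 1.335 d
  layer 4 (fractured sandstone): t_4 = 7.64 × 0.13 / 0.2626 = 3.783 d
Total t = Σ t_i = 20.18 days.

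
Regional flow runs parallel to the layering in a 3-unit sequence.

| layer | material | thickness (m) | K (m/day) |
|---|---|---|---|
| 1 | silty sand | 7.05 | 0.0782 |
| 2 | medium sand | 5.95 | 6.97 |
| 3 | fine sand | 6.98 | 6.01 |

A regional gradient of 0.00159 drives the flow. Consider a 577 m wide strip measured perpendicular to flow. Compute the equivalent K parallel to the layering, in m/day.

4.20

Flow is parallel to layering, so each bed carries its own Darcy discharge and the transmissivities add.
Σ(K_i·b_i) = 0.0782×7.05 + 6.97×5.95 + 6.01×6.98 = 83.97 m²/day.
Total thickness b = 19.98 m, so K_eq = Σ(K_i·b_i)/b = 4.203 m/day.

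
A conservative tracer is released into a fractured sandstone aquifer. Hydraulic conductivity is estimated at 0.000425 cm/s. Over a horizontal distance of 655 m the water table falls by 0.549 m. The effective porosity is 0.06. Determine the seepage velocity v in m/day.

Convert K: 0.000425 cm/s × 864 = 0.3672 m/day.
Hydraulic gradient i = Δh / L = 0.549 / 655 = 0.0008382.
Darcy flux q = K · i = 0.3672 × 0.0008382 = 0.0003078 m/day.
Seepage velocity v = q / n_e = 0.0003078 / 0.06 = 0.005130 m/day.

0.00513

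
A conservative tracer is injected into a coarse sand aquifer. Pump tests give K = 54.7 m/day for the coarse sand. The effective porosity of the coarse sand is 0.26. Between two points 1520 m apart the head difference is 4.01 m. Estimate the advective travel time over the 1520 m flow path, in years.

7.50

Hydraulic gradient i = Δh / L = 4.01 / 1520 = 0.002638.
Darcy flux q = K · i = 54.70 × 0.002638 = 0.1443 m/day.
Seepage velocity v = q / n_e = 0.1443 / 0.26 = 0.5550 m/day.
Travel time t = L / v = 1520 / 0.5550 = 2739 days = 7.498 years.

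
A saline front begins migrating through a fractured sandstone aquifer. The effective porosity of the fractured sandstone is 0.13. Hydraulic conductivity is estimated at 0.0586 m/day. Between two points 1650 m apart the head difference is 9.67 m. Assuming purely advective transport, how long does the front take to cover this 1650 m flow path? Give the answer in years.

Hydraulic gradient i = Δh / L = 9.67 / 1650 = 0.005861.
Darcy flux q = K · i = 0.05860 × 0.005861 = 0.0003434 m/day.
Seepage velocity v = q / n_e = 0.0003434 / 0.13 = 0.002642 m/day.
Travel time t = L / v = 1650 / 0.002642 = 6.246e+05 days = 1710 years.

1710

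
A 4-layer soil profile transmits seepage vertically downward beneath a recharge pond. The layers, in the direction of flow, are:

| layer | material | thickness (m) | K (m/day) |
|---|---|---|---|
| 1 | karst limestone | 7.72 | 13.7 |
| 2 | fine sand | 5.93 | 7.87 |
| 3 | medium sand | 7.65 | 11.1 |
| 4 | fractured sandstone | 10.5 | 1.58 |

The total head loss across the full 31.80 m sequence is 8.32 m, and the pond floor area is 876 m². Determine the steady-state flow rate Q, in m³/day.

Flow is perpendicular to layering, so the layers act in series and the equivalent K is the thickness-weighted harmonic mean.
Total thickness L = 7.72 + 5.93 + 7.65 + 10.5 = 31.80 m.
Σ(b_i/K_i) = 7.72/13.7 + 5.93/7.87 + 7.65/11.1 + 10.5/1.58 = 8.652 d.
K_eq = L / Σ(b_i/K_i) = 31.80 / 8.652 = 3.676 m/day.
Q = K_eq · A · (Δh/L) = 3.676 × 876 × (8.32/31.80) = 842.4 m³/day.

842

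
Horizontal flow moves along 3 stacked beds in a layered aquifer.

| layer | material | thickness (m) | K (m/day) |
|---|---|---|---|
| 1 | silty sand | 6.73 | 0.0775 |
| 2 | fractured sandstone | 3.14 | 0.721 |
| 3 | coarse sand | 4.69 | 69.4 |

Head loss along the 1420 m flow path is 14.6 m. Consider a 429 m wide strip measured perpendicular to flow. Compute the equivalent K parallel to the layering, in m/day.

Flow is parallel to layering, so each bed carries its own Darcy discharge and the transmissivities add.
Σ(K_i·b_i) = 0.0775×6.73 + 0.721×3.14 + 69.4×4.69 = 328.3 m²/day.
Total thickness b = 14.56 m, so K_eq = Σ(K_i·b_i)/b = 22.55 m/day.

22.5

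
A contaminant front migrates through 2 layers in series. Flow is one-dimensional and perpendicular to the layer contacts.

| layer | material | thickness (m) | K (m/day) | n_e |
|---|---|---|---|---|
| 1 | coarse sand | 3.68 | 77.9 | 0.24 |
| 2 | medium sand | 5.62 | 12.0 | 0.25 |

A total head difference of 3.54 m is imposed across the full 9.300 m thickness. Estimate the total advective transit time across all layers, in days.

With flow normal to the layers, continuity requires the same specific discharge q through every layer.
Σ(b_i/K_i) = 3.68/77.9 + 5.62/12.0 = 0.5156 d.
q = Δh / Σ(b_i/K_i) = 3.54 / 0.5156 = 6.866 m/day.
In each layer the seepage velocity is v_i = q/n_i, so the layer transit time is t_i = b_i·n_i / q:
  layer 1 (coarse sand): t_1 = 3.68 × 0.24 / 6.866 = 0.1286 d
  layer 2 (medium sand): t_2 = 5.62 × 0.25 / 6.866 = 0.2046 d
Total t = Σ t_i = 0.3333 days.

0.333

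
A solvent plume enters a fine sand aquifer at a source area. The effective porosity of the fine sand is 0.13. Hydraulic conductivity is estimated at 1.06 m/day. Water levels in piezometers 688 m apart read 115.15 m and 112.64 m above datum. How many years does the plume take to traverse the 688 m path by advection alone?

63.3

Hydraulic gradient i = (115.15 − 112.64) / 688 = 2.51 / 688 = 0.003648.
Darcy flux q = K · i = 1.060 × 0.003648 = 0.003867 m/day.
Seepage velocity v = q / n_e = 0.003867 / 0.13 = 0.02975 m/day.
Travel time t = L / v = 688 / 0.02975 = 23128 days = 63.32 years.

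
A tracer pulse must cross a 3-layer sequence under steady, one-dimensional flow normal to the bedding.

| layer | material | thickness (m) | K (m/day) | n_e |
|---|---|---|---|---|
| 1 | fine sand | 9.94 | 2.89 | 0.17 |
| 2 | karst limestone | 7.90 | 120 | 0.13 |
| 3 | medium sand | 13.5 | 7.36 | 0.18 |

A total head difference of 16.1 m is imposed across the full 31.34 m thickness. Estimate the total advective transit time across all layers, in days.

With flow normal to the layers, continuity requires the same specific discharge q through every layer.
Σ(b_i/K_i) = 9.94/2.89 + 7.90/120 + 13.5/7.36 = 5.340 d.
q = Δh / Σ(b_i/K_i) = 16.1 / 5.340 = 3.015 m/day.
In each layer the seepage velocity is v_i = q/n_i, so the layer transit time is t_i = b_i·n_i / q:
  layer 1 (fine sand): t_1 = 9.94 × 0.17 / 3.015 = 0.5604 d
  layer 2 (karst limestone): t_2 = 7.90 × 0.13 / 3.015 = 0.3406 d
  layer 3 (medium sand): t_3 = 13.5 × 0.18 / 3.015 = 0.8059 d
Total t = Σ t_i = 1.707 days.

1.71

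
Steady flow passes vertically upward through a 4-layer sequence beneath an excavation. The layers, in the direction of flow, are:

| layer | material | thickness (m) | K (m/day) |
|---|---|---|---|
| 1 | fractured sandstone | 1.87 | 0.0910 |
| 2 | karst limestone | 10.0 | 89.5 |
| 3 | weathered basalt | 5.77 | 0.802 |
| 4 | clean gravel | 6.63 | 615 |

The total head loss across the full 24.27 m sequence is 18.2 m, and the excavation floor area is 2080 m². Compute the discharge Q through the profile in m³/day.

Flow is perpendicular to layering, so the layers act in series and the equivalent K is the thickness-weighted harmonic mean.
Total thickness L = 1.87 + 10.0 + 5.77 + 6.63 = 24.27 m.
Σ(b_i/K_i) = 1.87/0.0910 + 10.0/89.5 + 5.77/0.802 + 6.63/615 = 27.87 d.
K_eq = L / Σ(b_i/K_i) = 24.27 / 27.87 = 0.8709 m/day.
Q = K_eq · A · (Δh/L) = 0.8709 × 2080 × (18.2/24.27) = 1358 m³/day.

1360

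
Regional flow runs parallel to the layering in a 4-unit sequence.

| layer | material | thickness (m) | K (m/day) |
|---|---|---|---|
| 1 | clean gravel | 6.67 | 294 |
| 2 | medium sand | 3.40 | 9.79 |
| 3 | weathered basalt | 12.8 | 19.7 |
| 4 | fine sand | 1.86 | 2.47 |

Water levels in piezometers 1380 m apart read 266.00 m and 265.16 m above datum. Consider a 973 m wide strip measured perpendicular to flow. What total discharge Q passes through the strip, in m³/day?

1330

Flow is parallel to layering, so each bed carries its own Darcy discharge and the transmissivities add.
Σ(K_i·b_i) = 294×6.67 + 9.79×3.40 + 19.7×12.8 + 2.47×1.86 = 2251 m²/day.
Hydraulic gradient i = (266.00 − 265.16) / 1380 = 0.84 / 1380 = 0.0006087.
Q = Σ(K_i·b_i) · W · i = 2251 × 973 × 0.0006087 = 1333 m³/day.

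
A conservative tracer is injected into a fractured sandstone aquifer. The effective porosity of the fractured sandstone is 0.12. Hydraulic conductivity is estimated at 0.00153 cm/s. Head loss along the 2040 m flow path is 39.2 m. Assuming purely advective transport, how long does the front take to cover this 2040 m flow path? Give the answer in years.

Convert K: 0.00153 cm/s × 864 = 1.322 m/day.
Hydraulic gradient i = Δh / L = 39.2 / 2040 = 0.01922.
Darcy flux q = K · i = 1.322 × 0.01922 = 0.02540 m/day.
Seepage velocity v = q / n_e = 0.02540 / 0.12 = 0.2117 m/day.
Travel time t = L / v = 2040 / 0.2117 = 9637 days = 26.39 years.

26.4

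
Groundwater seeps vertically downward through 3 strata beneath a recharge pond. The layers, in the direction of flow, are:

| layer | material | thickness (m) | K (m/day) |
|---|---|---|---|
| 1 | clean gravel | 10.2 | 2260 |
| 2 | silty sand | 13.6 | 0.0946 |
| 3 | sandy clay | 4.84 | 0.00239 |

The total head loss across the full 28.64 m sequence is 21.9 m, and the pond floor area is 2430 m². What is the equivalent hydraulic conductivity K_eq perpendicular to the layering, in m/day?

0.0132

Flow is perpendicular to layering, so the layers act in series and the equivalent K is the thickness-weighted harmonic mean.
Total thickness L = 10.2 + 13.6 + 4.84 = 28.64 m.
Σ(b_i/K_i) = 10.2/2260 + 13.6/0.0946 + 4.84/0.00239 = 2169 d.
K_eq = L / Σ(b_i/K_i) = 28.64 / 2169 = 0.01321 m/day.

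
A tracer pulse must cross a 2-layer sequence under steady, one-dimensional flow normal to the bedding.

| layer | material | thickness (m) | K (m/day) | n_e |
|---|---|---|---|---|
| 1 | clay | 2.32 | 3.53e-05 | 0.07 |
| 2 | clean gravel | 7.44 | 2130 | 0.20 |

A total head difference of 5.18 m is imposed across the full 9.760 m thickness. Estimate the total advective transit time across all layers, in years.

With flow normal to the layers, continuity requires the same specific discharge q through every layer.
Σ(b_i/K_i) = 2.32/3.53e-05 + 7.44/2130 = 65722 d.
q = Δh / Σ(b_i/K_i) = 5.18 / 65722 = 7.882e-05 m/day.
In each layer the seepage velocity is v_i = q/n_i, so the layer transit time is t_i = b_i·n_i / q:
  layer 1 (clay): t_1 = 2.32 × 0.07 / 7.882e-05 = 2060 d
  layer 2 (clean gravel): t_2 = 7.44 × 0.20 / 7.882e-05 = 18879 d
Total t = Σ t_i = 20940 days = 57.33 years.

57.3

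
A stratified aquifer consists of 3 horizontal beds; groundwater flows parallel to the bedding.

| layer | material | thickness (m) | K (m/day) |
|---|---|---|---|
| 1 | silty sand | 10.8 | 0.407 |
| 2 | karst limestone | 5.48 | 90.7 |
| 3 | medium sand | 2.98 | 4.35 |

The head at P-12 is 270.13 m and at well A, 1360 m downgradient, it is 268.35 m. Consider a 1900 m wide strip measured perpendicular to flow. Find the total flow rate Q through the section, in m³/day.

1280

Flow is parallel to layering, so each bed carries its own Darcy discharge and the transmissivities add.
Σ(K_i·b_i) = 0.407×10.8 + 90.7×5.48 + 4.35×2.98 = 514.4 m²/day.
Hydraulic gradient i = (270.13 − 268.35) / 1360 = 1.78 / 1360 = 0.001309.
Q = Σ(K_i·b_i) · W · i = 514.4 × 1900 × 0.001309 = 1279 m³/day.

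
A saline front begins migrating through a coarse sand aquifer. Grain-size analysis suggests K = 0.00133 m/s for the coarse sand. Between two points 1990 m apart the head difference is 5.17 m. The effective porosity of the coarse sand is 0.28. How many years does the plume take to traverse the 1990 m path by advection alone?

Convert K: 0.00133 m/s × 86400 = 114.9 m/day.
Hydraulic gradient i = Δh / L = 5.17 / 1990 = 0.002598.
Darcy flux q = K · i = 114.9 × 0.002598 = 0.2985 m/day.
Seepage velocity v = q / n_e = 0.2985 / 0.28 = 1.066 m/day.
Travel time t = L / v = 1990 / 1.066 = 1866 days = 5.110 years.

5.11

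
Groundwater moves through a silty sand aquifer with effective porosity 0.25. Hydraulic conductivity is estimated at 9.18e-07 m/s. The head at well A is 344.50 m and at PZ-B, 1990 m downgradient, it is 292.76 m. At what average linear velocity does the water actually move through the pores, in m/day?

0.00825

Convert K: 9.18e-07 m/s × 86400 = 0.07932 m/day.
Hydraulic gradient i = (344.50 − 292.76) / 1990 = 51.74 / 1990 = 0.02600.
Darcy flux q = K · i = 0.07932 × 0.02600 = 0.002062 m/day.
Seepage velocity v = q / n_e = 0.002062 / 0.25 = 0.008249 m/day.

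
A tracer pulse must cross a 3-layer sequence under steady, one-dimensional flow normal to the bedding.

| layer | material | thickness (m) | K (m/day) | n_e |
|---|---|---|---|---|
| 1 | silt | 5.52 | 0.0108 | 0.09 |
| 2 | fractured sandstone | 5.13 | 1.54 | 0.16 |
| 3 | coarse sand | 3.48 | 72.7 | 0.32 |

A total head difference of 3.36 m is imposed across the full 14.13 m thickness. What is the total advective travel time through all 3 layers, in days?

With flow normal to the layers, continuity requires the same specific discharge q through every layer.
Σ(b_i/K_i) = 5.52/0.0108 + 5.13/1.54 + 3.48/72.7 = 514.5 d.
q = Δh / Σ(b_i/K_i) = 3.36 / 514.5 = 0.006531 m/day.
In each layer the seepage velocity is v_i = q/n_i, so the layer transit time is t_i = b_i·n_i / q:
  layer 1 (silt): t_1 = 5.52 × 0.09 / 0.006531 = 76.07 d
  layer 2 (fractured sandstone): t_2 = 5.13 × 0.16 / 0.006531 = 125.7 d
  layer 3 (coarse sand): t_3 = 3.48 × 0.32 / 0.006531 = 170.5 d
Total t = Σ t_i = 372.3 days.

372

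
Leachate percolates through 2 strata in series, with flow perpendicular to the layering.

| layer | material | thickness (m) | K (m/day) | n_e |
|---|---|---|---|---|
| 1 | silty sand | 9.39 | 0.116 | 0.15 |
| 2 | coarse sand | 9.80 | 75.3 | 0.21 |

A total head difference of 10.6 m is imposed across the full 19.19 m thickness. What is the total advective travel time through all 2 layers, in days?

With flow normal to the layers, continuity requires the same specific discharge q through every layer.
Σ(b_i/K_i) = 9.39/0.116 + 9.80/75.3 = 81.08 d.
q = Δh / Σ(b_i/K_i) = 10.6 / 81.08 = 0.1307 m/day.
In each layer the seepage velocity is v_i = q/n_i, so the layer transit time is t_i = b_i·n_i / q:
  layer 1 (silty sand): t_1 = 9.39 × 0.15 / 0.1307 = 10.77 d
  layer 2 (coarse sand): t_2 = 9.80 × 0.21 / 0.1307 = 15.74 d
Total t = Σ t_i = 26.51 days.

26.5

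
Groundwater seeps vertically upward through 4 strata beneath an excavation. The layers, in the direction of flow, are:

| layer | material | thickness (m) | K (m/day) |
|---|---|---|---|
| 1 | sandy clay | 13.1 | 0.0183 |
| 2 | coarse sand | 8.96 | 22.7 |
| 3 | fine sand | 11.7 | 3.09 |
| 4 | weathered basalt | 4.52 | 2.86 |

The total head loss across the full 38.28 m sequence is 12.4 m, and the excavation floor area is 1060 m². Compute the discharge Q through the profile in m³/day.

18.2

Flow is perpendicular to layering, so the layers act in series and the equivalent K is the thickness-weighted harmonic mean.
Total thickness L = 13.1 + 8.96 + 11.7 + 4.52 = 38.28 m.
Σ(b_i/K_i) = 13.1/0.0183 + 8.96/22.7 + 11.7/3.09 + 4.52/2.86 = 721.6 d.
K_eq = L / Σ(b_i/K_i) = 38.28 / 721.6 = 0.05305 m/day.
Q = K_eq · A · (Δh/L) = 0.05305 × 1060 × (12.4/38.28) = 18.21 m³/day.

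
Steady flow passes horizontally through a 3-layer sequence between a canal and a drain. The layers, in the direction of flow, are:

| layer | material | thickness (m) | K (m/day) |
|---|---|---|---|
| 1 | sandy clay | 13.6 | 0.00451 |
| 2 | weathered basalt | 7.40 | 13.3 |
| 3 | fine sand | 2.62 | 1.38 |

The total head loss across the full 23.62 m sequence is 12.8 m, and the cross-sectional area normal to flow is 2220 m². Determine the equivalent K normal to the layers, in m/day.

Flow is perpendicular to layering, so the layers act in series and the equivalent K is the thickness-weighted harmonic mean.
Total thickness L = 13.6 + 7.40 + 2.62 = 23.62 m.
Σ(b_i/K_i) = 13.6/0.00451 + 7.40/13.3 + 2.62/1.38 = 3018 d.
K_eq = L / Σ(b_i/K_i) = 23.62 / 3018 = 0.007826 m/day.

0.00783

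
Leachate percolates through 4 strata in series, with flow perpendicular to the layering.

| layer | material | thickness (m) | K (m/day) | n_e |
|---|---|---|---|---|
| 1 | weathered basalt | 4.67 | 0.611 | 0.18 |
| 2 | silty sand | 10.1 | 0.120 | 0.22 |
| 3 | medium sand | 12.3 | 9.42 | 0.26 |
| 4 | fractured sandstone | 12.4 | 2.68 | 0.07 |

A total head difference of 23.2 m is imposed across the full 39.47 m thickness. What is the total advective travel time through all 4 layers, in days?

30.0

With flow normal to the layers, continuity requires the same specific discharge q through every layer.
Σ(b_i/K_i) = 4.67/0.611 + 10.1/0.120 + 12.3/9.42 + 12.4/2.68 = 97.74 d.
q = Δh / Σ(b_i/K_i) = 23.2 / 97.74 = 0.2374 m/day.
In each layer the seepage velocity is v_i = q/n_i, so the layer transit time is t_i = b_i·n_i / q:
  layer 1 (weathered basalt): t_1 = 4.67 × 0.18 / 0.2374 = 3.541 d
  layer 2 (silty sand): t_2 = 10.1 × 0.22 / 0.2374 = 9.361 d
  layer 3 (medium sand): t_3 = 12.3 × 0.26 / 0.2374 = 13.47 d
  layer 4 (fractured sandstone): t_4 = 12.4 × 0.07 / 0.2374 = 3.657 d
Total t = Σ t_i = 30.03 days.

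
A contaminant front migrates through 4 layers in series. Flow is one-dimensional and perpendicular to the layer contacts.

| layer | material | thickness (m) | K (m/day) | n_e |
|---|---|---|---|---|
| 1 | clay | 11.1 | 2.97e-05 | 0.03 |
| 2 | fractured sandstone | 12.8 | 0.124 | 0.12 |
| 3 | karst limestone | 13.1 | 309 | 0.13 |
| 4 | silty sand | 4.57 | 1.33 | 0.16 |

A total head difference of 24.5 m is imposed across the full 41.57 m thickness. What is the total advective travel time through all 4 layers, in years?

With flow normal to the layers, continuity requires the same specific discharge q through every layer.
Σ(b_i/K_i) = 11.1/2.97e-05 + 12.8/0.124 + 13.1/309 + 4.57/1.33 = 3.738e+05 d.
q = Δh / Σ(b_i/K_i) = 24.5 / 3.738e+05 = 6.554e-05 m/day.
In each layer the seepage velocity is v_i = q/n_i, so the layer transit time is t_i = b_i·n_i / q:
  layer 1 (clay): t_1 = 11.1 × 0.03 / 6.554e-05 = 5081 d
  layer 2 (fractured sandstone): t_2 = 12.8 × 0.12 / 6.554e-05 = 23438 d
  layer 3 (karst limestone): t_3 = 13.1 × 0.13 / 6.554e-05 = 25986 d
  layer 4 (silty sand): t_4 = 4.57 × 0.16 / 6.554e-05 = 11157 d
Total t = Σ t_i = 65662 days = 179.8 years.

180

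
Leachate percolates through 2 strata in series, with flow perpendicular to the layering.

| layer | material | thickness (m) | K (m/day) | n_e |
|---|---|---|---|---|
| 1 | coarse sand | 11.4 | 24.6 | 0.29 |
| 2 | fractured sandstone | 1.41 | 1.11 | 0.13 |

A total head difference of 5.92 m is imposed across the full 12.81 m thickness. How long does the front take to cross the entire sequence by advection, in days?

With flow normal to the layers, continuity requires the same specific discharge q through every layer.
Σ(b_i/K_i) = 11.4/24.6 + 1.41/1.11 = 1.734 d.
q = Δh / Σ(b_i/K_i) = 5.92 / 1.734 = 3.415 m/day.
In each layer the seepage velocity is v_i = q/n_i, so the layer transit time is t_i = b_i·n_i / q:
  layer 1 (coarse sand): t_1 = 11.4 × 0.29 / 3.415 = 0.9682 d
  layer 2 (fractured sandstone): t_2 = 1.41 × 0.13 / 3.415 = 0.05368 d
Total t = Σ t_i = 1.022 days.

1.02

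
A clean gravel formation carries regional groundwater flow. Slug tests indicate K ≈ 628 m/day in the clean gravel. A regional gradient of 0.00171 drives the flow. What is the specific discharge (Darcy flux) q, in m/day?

Hydraulic gradient i = 0.00171.
Specific discharge q = K · i = 628.0 × 0.001710 = 1.074 m/day.

1.07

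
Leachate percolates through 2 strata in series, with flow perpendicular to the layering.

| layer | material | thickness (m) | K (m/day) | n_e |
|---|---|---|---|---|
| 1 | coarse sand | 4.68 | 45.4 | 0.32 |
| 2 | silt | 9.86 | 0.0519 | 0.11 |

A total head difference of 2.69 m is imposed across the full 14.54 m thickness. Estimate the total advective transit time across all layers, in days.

With flow normal to the layers, continuity requires the same specific discharge q through every layer.
Σ(b_i/K_i) = 4.68/45.4 + 9.86/0.0519 = 190.1 d.
q = Δh / Σ(b_i/K_i) = 2.69 / 190.1 = 0.01415 m/day.
In each layer the seepage velocity is v_i = q/n_i, so the layer transit time is t_i = b_i·n_i / q:
  layer 1 (coarse sand): t_1 = 4.68 × 0.32 / 0.01415 = 105.8 d
  layer 2 (silt): t_2 = 9.86 × 0.11 / 0.01415 = 76.64 d
Total t = Σ t_i = 182.5 days.

182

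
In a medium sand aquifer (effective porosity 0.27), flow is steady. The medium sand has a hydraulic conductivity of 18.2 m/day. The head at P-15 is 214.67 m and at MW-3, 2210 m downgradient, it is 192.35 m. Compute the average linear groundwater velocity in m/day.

Hydraulic gradient i = (214.67 − 192.35) / 2210 = 22.32 / 2210 = 0.01010.
Darcy flux q = K · i = 18.20 × 0.01010 = 0.1838 m/day.
Seepage velocity v = q / n_e = 0.1838 / 0.27 = 0.6808 m/day.

0.681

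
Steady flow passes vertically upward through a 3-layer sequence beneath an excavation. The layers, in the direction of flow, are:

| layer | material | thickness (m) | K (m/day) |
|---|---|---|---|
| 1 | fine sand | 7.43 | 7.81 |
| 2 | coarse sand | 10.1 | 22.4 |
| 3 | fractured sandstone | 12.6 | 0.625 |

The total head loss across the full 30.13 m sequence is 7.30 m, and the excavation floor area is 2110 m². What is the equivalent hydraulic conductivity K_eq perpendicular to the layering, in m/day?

1.40

Flow is perpendicular to layering, so the layers act in series and the equivalent K is the thickness-weighted harmonic mean.
Total thickness L = 7.43 + 10.1 + 12.6 = 30.13 m.
Σ(b_i/K_i) = 7.43/7.81 + 10.1/22.4 + 12.6/0.625 = 21.56 d.
K_eq = L / Σ(b_i/K_i) = 30.13 / 21.56 = 1.397 m/day.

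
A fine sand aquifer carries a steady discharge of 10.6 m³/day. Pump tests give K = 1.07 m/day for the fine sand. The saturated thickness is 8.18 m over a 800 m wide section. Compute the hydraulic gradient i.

Cross-sectional area A = 800 × 8.18 = 6544 m².
From Q = K·A·i, i = Q / (K·A) = 10.6 / (1.070 × 6544) = 0.001514.

0.00151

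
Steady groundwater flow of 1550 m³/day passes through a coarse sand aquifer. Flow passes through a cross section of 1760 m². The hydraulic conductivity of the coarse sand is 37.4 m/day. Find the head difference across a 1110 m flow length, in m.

26.1

From Q = K·A·i, i = Q / (K·A) = 1550 / (37.40 × 1760) = 0.02355.
Head loss Δh = i · L = 0.02355 × 1110 = 26.14 m.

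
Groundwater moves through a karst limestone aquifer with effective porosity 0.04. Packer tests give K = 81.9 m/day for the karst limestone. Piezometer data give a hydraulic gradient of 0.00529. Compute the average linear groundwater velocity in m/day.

10.8

Hydraulic gradient i = 0.00529.
Darcy flux q = K · i = 81.90 × 0.005290 = 0.4333 m/day.
Seepage velocity v = q / n_e = 0.4333 / 0.04 = 10.83 m/day.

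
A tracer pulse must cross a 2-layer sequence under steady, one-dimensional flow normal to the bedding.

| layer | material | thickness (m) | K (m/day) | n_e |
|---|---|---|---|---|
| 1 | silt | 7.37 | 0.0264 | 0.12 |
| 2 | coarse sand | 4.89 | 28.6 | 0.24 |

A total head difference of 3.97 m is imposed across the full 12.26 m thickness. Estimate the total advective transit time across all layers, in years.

0.396

With flow normal to the layers, continuity requires the same specific discharge q through every layer.
Σ(b_i/K_i) = 7.37/0.0264 + 4.89/28.6 = 279.3 d.
q = Δh / Σ(b_i/K_i) = 3.97 / 279.3 = 0.01421 m/day.
In each layer the seepage velocity is v_i = q/n_i, so the layer transit time is t_i = b_i·n_i / q:
  layer 1 (silt): t_1 = 7.37 × 0.12 / 0.01421 = 62.23 d
  layer 2 (coarse sand): t_2 = 4.89 × 0.24 / 0.01421 = 82.58 d
Total t = Σ t_i = 144.8 days = 0.3965 years.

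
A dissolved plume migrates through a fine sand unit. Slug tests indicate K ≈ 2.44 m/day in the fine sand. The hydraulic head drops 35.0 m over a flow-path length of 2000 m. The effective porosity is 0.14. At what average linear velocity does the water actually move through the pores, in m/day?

Hydraulic gradient i = Δh / L = 35.0 / 2000 = 0.01750.
Darcy flux q = K · i = 2.440 × 0.01750 = 0.04270 m/day.
Seepage velocity v = q / n_e = 0.04270 / 0.14 = 0.3050 m/day.

0.305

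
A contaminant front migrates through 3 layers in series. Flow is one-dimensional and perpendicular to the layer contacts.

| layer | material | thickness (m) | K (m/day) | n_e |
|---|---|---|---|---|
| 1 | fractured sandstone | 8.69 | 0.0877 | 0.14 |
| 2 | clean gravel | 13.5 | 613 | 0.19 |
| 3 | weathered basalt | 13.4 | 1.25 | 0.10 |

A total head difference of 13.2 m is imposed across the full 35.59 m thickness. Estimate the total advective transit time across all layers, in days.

42.6

With flow normal to the layers, continuity requires the same specific discharge q through every layer.
Σ(b_i/K_i) = 8.69/0.0877 + 13.5/613 + 13.4/1.25 = 109.8 d.
q = Δh / Σ(b_i/K_i) = 13.2 / 109.8 = 0.1202 m/day.
In each layer the seepage velocity is v_i = q/n_i, so the layer transit time is t_i = b_i·n_i / q:
  layer 1 (fractured sandstone): t_1 = 8.69 × 0.14 / 0.1202 = 10.12 d
  layer 2 (clean gravel): t_2 = 13.5 × 0.19 / 0.1202 = 21.34 d
  layer 3 (weathered basalt): t_3 = 13.4 × 0.10 / 0.1202 = 11.15 d
Total t = Σ t_i = 42.61 days.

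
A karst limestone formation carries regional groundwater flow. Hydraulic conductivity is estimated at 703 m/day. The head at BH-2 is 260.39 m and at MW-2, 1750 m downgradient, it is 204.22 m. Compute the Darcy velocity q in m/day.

Hydraulic gradient i = (260.39 − 204.22) / 1750 = 56.17 / 1750 = 0.03210.
Specific discharge q = K · i = 703.0 × 0.03210 = 22.56 m/day.

22.6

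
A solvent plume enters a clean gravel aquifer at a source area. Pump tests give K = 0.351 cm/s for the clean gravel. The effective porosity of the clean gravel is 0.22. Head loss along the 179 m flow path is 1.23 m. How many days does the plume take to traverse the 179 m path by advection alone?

Convert K: 0.351 cm/s × 864 = 303.3 m/day.
Hydraulic gradient i = Δh / L = 1.23 / 179 = 0.006872.
Darcy flux q = K · i = 303.3 × 0.006872 = 2.084 m/day.
Seepage velocity v = q / n_e = 2.084 / 0.22 = 9.472 m/day.
Travel time t = L / v = 179 / 9.472 = 18.90 days.

18.9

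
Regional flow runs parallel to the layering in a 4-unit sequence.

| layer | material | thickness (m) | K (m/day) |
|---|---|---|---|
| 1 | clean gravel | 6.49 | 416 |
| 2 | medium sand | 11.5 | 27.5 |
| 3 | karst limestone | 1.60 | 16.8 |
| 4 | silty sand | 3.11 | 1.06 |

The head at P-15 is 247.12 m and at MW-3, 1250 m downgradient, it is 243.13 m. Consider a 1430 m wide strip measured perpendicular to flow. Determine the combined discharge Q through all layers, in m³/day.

13900

Flow is parallel to layering, so each bed carries its own Darcy discharge and the transmissivities add.
Σ(K_i·b_i) = 416×6.49 + 27.5×11.5 + 16.8×1.60 + 1.06×3.11 = 3046 m²/day.
Hydraulic gradient i = (247.12 − 243.13) / 1250 = 3.99 / 1250 = 0.003192.
Q = Σ(K_i·b_i) · W · i = 3046 × 1430 × 0.003192 = 13905 m³/day.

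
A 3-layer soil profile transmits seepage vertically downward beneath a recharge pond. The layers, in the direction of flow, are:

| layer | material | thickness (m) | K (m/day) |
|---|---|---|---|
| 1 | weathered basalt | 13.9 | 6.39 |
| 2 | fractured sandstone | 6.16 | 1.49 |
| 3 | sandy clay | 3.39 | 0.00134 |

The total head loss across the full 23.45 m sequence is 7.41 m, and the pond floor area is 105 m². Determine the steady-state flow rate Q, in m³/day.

0.307

Flow is perpendicular to layering, so the layers act in series and the equivalent K is the thickness-weighted harmonic mean.
Total thickness L = 13.9 + 6.16 + 3.39 = 23.45 m.
Σ(b_i/K_i) = 13.9/6.39 + 6.16/1.49 + 3.39/0.00134 = 2536 d.
K_eq = L / Σ(b_i/K_i) = 23.45 / 2536 = 0.009246 m/day.
Q = K_eq · A · (Δh/L) = 0.009246 × 105 × (7.41/23.45) = 0.3068 m³/day.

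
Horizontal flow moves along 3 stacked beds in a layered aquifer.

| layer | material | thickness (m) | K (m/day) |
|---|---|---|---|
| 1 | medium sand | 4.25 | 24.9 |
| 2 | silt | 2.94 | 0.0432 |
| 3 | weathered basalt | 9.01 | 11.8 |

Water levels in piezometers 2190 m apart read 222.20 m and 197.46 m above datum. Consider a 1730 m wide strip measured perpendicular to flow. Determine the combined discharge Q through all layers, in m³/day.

4150

Flow is parallel to layering, so each bed carries its own Darcy discharge and the transmissivities add.
Σ(K_i·b_i) = 24.9×4.25 + 0.0432×2.94 + 11.8×9.01 = 212.3 m²/day.
Hydraulic gradient i = (222.20 − 197.46) / 2190 = 24.74 / 2190 = 0.01130.
Q = Σ(K_i·b_i) · W · i = 212.3 × 1730 × 0.01130 = 4148 m³/day.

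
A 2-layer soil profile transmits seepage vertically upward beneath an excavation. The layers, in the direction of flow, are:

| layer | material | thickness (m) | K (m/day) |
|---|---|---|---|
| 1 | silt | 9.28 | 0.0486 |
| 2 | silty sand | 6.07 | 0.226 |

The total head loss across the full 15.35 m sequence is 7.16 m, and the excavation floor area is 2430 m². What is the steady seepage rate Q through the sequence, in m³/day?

79.9

Flow is perpendicular to layering, so the layers act in series and the equivalent K is the thickness-weighted harmonic mean.
Total thickness L = 9.28 + 6.07 = 15.35 m.
Σ(b_i/K_i) = 9.28/0.0486 + 6.07/0.226 = 217.8 d.
K_eq = L / Σ(b_i/K_i) = 15.35 / 217.8 = 0.07048 m/day.
Q = K_eq · A · (Δh/L) = 0.07048 × 2430 × (7.16/15.35) = 79.88 m³/day.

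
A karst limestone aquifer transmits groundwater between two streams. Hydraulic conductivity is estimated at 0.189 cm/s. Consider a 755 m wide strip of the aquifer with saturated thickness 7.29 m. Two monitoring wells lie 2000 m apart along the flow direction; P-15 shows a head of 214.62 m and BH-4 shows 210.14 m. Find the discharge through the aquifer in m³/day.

Convert K: 0.189 cm/s × 864 = 163.3 m/day.
Cross-sectional area A = 755 × 7.29 = 5504 m².
Hydraulic gradient i = (214.62 − 210.14) / 2000 = 4.48 / 2000 = 0.002240.
Darcy's law: Q = K · A · i = 163.3 × 5504 × 0.002240 = 2013 m³/day.

2010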